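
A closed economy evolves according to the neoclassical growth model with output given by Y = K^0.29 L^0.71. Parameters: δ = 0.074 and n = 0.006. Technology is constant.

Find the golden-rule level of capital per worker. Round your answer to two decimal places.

k_gold ≈ 6.13

The golden rule sets f'(k) = n + δ, i.e. α·k^(α−1) = n + δ.
So k^(1−α) = α / (n + δ) = 0.29 / 0.080 = 3.6250.
k_gold = 3.6250^(1/0.71) ≈ 6.1342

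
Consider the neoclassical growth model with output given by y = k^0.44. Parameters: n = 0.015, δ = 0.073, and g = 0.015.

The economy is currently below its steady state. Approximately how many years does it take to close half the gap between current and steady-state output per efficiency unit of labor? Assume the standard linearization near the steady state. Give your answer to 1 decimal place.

Near the steady state the convergence rate is λ = (1 − α)(n + g + δ).
λ = (1 − 0.44) × 0.103 = 0.56 × 0.103 = 0.05768
Half-life = ln 2 / λ = 0.6931 / 0.05768 ≈ 12.02 years

about 12.0 years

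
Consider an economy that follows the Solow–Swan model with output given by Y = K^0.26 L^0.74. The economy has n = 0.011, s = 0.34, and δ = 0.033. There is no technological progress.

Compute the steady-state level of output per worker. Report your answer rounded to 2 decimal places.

y* ≈ 2.05

In steady state, investment equals break-even investment: s·k^α = (n + δ)·k.
Rearranging, k^(1−α) = s / (n + δ).
k^0.74 = 0.34 / (0.011 + 0.033) = 0.34 / 0.044 = 7.7273
k* = 7.7273^(1/0.74) ≈ 15.8503
y* = (k*)^α = 15.8503^0.26 ≈ 2.0512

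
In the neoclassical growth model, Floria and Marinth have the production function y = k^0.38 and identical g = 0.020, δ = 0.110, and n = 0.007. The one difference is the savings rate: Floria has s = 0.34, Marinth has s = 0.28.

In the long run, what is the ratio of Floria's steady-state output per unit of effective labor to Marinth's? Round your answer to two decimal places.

Steady-state y* = [s/(n + g + δ)]^(α/(1−α)), so the ratio is [ (s_F/(n + g + δ)_F) / (s_M/(n + g + δ)_M) ]^0.6129.
s_F/(n + g + δ)_F = 0.34/0.137 = 2.4818; s_M/(n + g + δ)_M = 0.28/0.137 = 2.0438.
Ratio = (2.4818/2.0438)^0.6129 = 1.2143^0.6129 ≈ 1.1264

y*_F / y*_M ≈ 1.13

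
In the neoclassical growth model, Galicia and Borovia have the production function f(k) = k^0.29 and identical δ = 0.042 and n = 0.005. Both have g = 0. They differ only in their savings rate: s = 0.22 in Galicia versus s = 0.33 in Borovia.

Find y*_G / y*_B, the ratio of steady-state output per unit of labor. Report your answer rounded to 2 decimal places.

y*_G / y*_B ≈ 0.85

Steady-state y* = [s/(n + δ)]^(α/(1−α)), so the ratio is [ (s_G/(n + δ)_G) / (s_B/(n + δ)_B) ]^0.4085.
s_G/(n + δ)_G = 0.22/0.047 = 4.6809; s_B/(n + δ)_B = 0.33/0.047 = 7.0213.
Ratio = (4.6809/7.0213)^0.4085 = 0.6667^0.4085 ≈ 0.8474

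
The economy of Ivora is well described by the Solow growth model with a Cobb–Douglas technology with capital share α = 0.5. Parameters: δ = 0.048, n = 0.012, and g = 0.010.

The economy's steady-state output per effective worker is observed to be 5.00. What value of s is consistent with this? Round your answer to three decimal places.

s ≈ 0.350

At the steady state, Δk = 0, so s·k^α = (n + g + δ)·k.
Since y* = [s/(n + g + δ)]^(α/(1−α)), we have s/(n + g + δ) = (y*)^((1−α)/α) = 5.00^1 = 5.0000.
Therefore s = 5.0000 × (n + g + δ) = 5.0000 × 0.070 = 0.3500.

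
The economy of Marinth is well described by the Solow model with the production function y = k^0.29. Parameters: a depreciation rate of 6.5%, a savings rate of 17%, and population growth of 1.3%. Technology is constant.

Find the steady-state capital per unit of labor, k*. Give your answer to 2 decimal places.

In steady state, investment equals break-even investment: s·k^α = (n + δ)·k.
Rearranging, k^(1−α) = s / (n + δ).
k^0.71 = 0.17 / (0.013 + 0.065) = 0.17 / 0.078 = 2.1795
k* = 2.1795^(1/0.71) ≈ 2.9961

k* ≈ 3.00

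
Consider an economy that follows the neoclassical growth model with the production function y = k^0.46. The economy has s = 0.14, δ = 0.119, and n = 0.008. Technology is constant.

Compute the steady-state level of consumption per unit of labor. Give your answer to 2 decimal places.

Steady state requires s·f(k) = (n + δ)·k, i.e. s·k^α = (n + δ)·k.
Rearranging, k^(1−α) = s / (n + δ).
k^0.54 = 0.14 / (0.008 + 0.119) = 0.14 / 0.127 = 1.1024
k* = 1.1024^(1/0.54) ≈ 1.1979
y* = (k*)^α = 1.1979^0.46 ≈ 1.0866
c* = (1 − s)·y* = (1 − 0.14) × 1.0866 ≈ 0.9345

c* ≈ 0.93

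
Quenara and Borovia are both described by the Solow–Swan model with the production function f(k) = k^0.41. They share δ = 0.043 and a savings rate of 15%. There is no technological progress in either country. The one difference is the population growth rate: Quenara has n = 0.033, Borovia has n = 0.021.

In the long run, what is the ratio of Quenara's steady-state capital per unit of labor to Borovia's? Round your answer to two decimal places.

Steady-state k* = [s/(n + δ)]^(1/(1−α)), so the ratio is [ (s_Q/(n + δ)_Q) / (s_B/(n + δ)_B) ]^1.6949.
s_Q/(n + δ)_Q = 0.15/0.076 = 1.9737; s_B/(n + δ)_B = 0.15/0.064 = 2.3438.
Ratio = (1.9737/2.3438)^1.6949 = 0.8421^1.6949 ≈ 0.7473

k*_Q / k*_B ≈ 0.75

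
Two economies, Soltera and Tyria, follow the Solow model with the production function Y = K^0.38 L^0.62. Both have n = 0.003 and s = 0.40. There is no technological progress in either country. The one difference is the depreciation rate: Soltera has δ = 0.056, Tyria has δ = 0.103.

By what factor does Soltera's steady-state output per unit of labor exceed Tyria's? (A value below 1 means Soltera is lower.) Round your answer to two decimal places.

Steady-state y* = [s/(n + δ)]^(α/(1−α)), so the ratio is [ (s_S/(n + δ)_S) / (s_T/(n + δ)_T) ]^0.6129.
s_S/(n + δ)_S = 0.40/0.059 = 6.7797; s_T/(n + δ)_T = 0.40/0.106 = 3.7736.
Ratio = (6.7797/3.7736)^0.6129 = 1.7966^0.6129 ≈ 1.4320

y*_S / y*_T ≈ 1.43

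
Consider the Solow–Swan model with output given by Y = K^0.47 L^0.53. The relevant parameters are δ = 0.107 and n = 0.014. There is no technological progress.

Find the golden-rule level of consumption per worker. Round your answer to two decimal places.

c_gold ≈ 1.77

At the golden rule, f'(k) = n + δ, so α·k^(α−1) = n + δ and k_gold = (α/(n + δ))^(1/(1−α)).
k_gold = (0.47/0.121)^(1/0.53) = 3.8843^1.8868 ≈ 12.9394
c_gold = f(k_gold) − (n + δ)·k_gold = 3.3312 − 0.121×12.9394 ≈ 1.7655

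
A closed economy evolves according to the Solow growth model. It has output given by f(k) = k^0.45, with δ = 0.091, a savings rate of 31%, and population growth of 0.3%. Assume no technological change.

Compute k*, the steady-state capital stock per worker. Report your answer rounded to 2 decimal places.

At the steady state, Δk = 0, so s·k^α = (n + δ)·k.
Dividing both sides by k: k^(1−α) = s / (n + δ).
k^0.55 = 0.31 / (0.003 + 0.091) = 0.31 / 0.094 = 3.2979
k* = 3.2979^(1/0.55) ≈ 8.7549

k* ≈ 8.75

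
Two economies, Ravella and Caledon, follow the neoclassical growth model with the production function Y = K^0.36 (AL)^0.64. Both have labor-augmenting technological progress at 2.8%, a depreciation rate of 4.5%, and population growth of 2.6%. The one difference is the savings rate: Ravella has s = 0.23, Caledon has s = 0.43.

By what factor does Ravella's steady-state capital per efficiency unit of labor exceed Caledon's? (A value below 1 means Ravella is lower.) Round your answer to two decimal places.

Steady-state k* = [s/(n + g + δ)]^(1/(1−α)), so the ratio is [ (s_R/(n + g + δ)_R) / (s_C/(n + g + δ)_C) ]^1.5625.
s_R/(n + g + δ)_R = 0.23/0.099 = 2.3232; s_C/(n + g + δ)_C = 0.43/0.099 = 4.3434.
Ratio = (2.3232/4.3434)^1.5625 = 0.5349^1.5625 ≈ 0.3762

ratio ≈ 0.38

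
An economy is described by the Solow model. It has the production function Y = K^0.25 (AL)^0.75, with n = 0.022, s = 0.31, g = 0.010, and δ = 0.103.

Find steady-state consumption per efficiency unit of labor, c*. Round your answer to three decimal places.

c* = 0.910

Steady state requires s·f(k) = (n + g + δ)·k, i.e. s·k^α = (n + g + δ)·k.
Rearranging, k^(1−α) = s / (n + g + δ).
k^0.75 = 0.31 / (0.022 + 0.010 + 0.103) = 0.31 / 0.135 = 2.2963
k* = 2.2963^(1/0.75) ≈ 3.0295
y* = (k*)^α = 3.0295^0.25 ≈ 1.3193
c* = (1 − s)·y* = (1 − 0.31) × 1.3193 ≈ 0.9103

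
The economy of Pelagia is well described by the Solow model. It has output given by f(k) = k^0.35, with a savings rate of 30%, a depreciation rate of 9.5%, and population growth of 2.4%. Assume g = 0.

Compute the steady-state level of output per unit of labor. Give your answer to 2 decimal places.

y* ≈ 1.65

Steady state requires s·f(k) = (n + δ)·k, i.e. s·k^α = (n + δ)·k.
Rearranging, k^(1−α) = s / (n + δ).
k^0.65 = 0.30 / (0.024 + 0.095) = 0.30 / 0.119 = 2.5210
k* = 2.5210^(1/0.65) ≈ 4.1477
y* = (k*)^α = 4.1477^0.35 ≈ 1.6453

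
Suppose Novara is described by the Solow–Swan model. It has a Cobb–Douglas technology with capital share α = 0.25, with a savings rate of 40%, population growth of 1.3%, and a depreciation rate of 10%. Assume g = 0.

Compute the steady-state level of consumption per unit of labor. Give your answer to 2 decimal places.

c* ≈ 0.91

Steady state requires s·f(k) = (n + δ)·k, i.e. s·k^α = (n + δ)·k.
Dividing both sides by k: k^(1−α) = s / (n + δ).
k^0.75 = 0.40 / (0.013 + 0.100) = 0.40 / 0.113 = 3.5398
k* = 3.5398^(1/0.75) ≈ 5.3948
y* = (k*)^α = 5.3948^0.25 ≈ 1.5240
c* = (1 − s)·y* = (1 − 0.40) × 1.5240 ≈ 0.9144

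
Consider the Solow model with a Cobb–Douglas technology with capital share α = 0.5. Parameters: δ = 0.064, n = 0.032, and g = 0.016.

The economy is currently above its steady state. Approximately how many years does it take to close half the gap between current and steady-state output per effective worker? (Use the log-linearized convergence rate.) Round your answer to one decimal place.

Near the steady state the convergence rate is λ = (1 − α)(n + g + δ).
λ = (1 − 0.5) × 0.112 = 0.5 × 0.112 = 0.0560
Half-life = ln 2 / λ = 0.6931 / 0.0560 ≈ 12.38 years

t_½ ≈ 12.4 years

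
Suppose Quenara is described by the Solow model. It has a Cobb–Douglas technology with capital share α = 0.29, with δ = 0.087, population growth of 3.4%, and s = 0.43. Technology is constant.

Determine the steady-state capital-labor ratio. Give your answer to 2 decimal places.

At the steady state, Δk = 0, so s·k^α = (n + δ)·k.
Dividing both sides by k: k^(1−α) = s / (n + δ).
k^0.71 = 0.43 / (0.034 + 0.087) = 0.43 / 0.121 = 3.5537
k* = 3.5537^(1/0.71) ≈ 5.9649

k* = 5.96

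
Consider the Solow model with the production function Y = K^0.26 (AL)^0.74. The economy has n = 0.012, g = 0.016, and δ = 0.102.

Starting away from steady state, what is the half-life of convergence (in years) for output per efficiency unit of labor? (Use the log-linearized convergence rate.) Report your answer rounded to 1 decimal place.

about 7.2 years

Near the steady state the convergence rate is λ = (1 − α)(n + g + δ).
λ = (1 − 0.26) × 0.130 = 0.74 × 0.130 = 0.0962
Half-life = ln 2 / λ = 0.6931 / 0.0962 ≈ 7.20 years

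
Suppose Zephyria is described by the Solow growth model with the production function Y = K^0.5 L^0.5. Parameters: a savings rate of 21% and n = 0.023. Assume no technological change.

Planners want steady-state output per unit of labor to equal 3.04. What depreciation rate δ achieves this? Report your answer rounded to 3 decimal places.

In steady state, investment equals break-even investment: s·k^α = (n + δ)·k.
Since y* = [s/(n + δ)]^(α/(1−α)), we have s/(n + δ) = (y*)^((1−α)/α) = 3.04^1 = 3.0400.
Therefore n + δ = s / 3.0400 = 0.21 / 3.0400 = 0.0691, so δ = 0.0691 − 0.023 = 0.0461.

δ ≈ 0.046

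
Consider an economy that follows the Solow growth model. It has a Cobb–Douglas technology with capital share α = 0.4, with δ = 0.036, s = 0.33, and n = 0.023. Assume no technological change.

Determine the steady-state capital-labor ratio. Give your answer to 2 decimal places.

k* = 17.62

At the steady state, Δk = 0, so s·k^α = (n + δ)·k.
Rearranging, k^(1−α) = s / (n + δ).
k^0.6 = 0.33 / (0.023 + 0.036) = 0.33 / 0.059 = 5.5932
k* = 5.5932^(1/0.6) ≈ 17.6238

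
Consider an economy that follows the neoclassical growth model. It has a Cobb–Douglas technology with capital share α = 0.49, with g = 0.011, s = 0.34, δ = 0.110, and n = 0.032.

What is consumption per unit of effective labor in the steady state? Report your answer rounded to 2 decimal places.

c* ≈ 1.42

At the steady state, Δk = 0, so s·k^α = (n + g + δ)·k.
Rearranging, k^(1−α) = s / (n + g + δ).
k^0.51 = 0.34 / (0.032 + 0.011 + 0.110) = 0.34 / 0.153 = 2.2222
k* = 2.2222^(1/0.51) ≈ 4.7859
y* = (k*)^α = 4.7859^0.49 ≈ 2.1537
c* = (1 − s)·y* = (1 − 0.34) × 2.1537 ≈ 1.4214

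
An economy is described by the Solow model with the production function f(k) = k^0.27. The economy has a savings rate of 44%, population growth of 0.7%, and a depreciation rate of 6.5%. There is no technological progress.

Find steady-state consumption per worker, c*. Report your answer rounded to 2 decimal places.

c* = 1.09

Steady state requires s·f(k) = (n + δ)·k, i.e. s·k^α = (n + δ)·k.
Dividing both sides by k: k^(1−α) = s / (n + δ).
k^0.73 = 0.44 / (0.007 + 0.065) = 0.44 / 0.072 = 6.1111
k* = 6.1111^(1/0.73) ≈ 11.9365
y* = (k*)^α = 11.9365^0.27 ≈ 1.9532
c* = (1 − s)·y* = (1 − 0.44) × 1.9532 ≈ 1.0938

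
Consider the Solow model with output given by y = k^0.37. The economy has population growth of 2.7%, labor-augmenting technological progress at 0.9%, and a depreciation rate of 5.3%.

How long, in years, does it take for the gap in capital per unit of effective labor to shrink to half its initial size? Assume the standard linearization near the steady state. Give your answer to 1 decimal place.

Near the steady state the convergence rate is λ = (1 − α)(n + g + δ).
λ = (1 − 0.37) × 0.089 = 0.63 × 0.089 = 0.05607
Half-life = ln 2 / λ = 0.6931 / 0.05607 ≈ 12.36 years

t_½ ≈ 12.4 years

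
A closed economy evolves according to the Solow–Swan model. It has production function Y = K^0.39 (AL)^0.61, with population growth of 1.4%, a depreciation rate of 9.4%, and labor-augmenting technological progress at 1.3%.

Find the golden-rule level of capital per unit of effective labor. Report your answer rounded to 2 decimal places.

The golden rule sets f'(k) = n + g + δ, i.e. α·k^(α−1) = n + g + δ.
So k^(1−α) = α / (n + g + δ) = 0.39 / 0.121 = 3.2231.
k_gold = 3.2231^(1/0.61) ≈ 6.8114

k_gold ≈ 6.81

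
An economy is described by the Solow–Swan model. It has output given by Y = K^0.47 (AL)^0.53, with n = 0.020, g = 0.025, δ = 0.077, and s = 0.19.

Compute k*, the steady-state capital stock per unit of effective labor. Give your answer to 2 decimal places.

k* = 2.31

At the steady state, Δk = 0, so s·k^α = (n + g + δ)·k.
Rearranging, k^(1−α) = s / (n + g + δ).
k^0.53 = 0.19 / (0.020 + 0.025 + 0.077) = 0.19 / 0.122 = 1.5574
k* = 1.5574^(1/0.53) ≈ 2.3068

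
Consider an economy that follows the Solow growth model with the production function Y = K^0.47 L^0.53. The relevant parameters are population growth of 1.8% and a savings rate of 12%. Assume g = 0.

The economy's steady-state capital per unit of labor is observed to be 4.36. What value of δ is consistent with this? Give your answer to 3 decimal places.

Steady state requires s·f(k) = (n + δ)·k, i.e. s·k^α = (n + δ)·k.
So s / (n + δ) = (k*)^(1−α) = 4.36^0.53 = 2.1824.
Therefore n + δ = s / 2.1824 = 0.12 / 2.1824 = 0.0550, so δ = 0.0550 − 0.018 = 0.0370.

δ ≈ 0.037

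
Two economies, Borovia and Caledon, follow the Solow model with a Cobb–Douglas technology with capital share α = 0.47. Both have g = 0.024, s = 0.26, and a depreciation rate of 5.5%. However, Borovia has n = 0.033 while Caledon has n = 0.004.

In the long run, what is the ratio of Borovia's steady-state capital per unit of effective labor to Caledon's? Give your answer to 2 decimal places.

k*_B / k*_C ≈ 0.57

Steady-state k* = [s/(n + g + δ)]^(1/(1−α)), so the ratio is [ (s_B/(n + g + δ)_B) / (s_C/(n + g + δ)_C) ]^1.8868.
s_B/(n + g + δ)_B = 0.26/0.112 = 2.3214; s_C/(n + g + δ)_C = 0.26/0.083 = 3.1325.
Ratio = (2.3214/3.1325)^1.8868 = 0.7411^1.8868 ≈ 0.5682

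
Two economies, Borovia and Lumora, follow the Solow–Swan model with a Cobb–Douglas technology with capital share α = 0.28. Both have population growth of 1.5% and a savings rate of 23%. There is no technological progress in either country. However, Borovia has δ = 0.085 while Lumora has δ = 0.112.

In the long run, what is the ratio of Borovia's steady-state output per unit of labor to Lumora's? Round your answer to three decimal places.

y*_B / y*_L ≈ 1.097

Steady-state y* = [s/(n + δ)]^(α/(1−α)), so the ratio is [ (s_B/(n + δ)_B) / (s_L/(n + δ)_L) ]^0.3889.
s_B/(n + δ)_B = 0.23/0.100 = 2.3000; s_L/(n + δ)_L = 0.23/0.127 = 1.8110.
Ratio = (2.3000/1.8110)^0.3889 = 1.2700^0.3889 ≈ 1.0974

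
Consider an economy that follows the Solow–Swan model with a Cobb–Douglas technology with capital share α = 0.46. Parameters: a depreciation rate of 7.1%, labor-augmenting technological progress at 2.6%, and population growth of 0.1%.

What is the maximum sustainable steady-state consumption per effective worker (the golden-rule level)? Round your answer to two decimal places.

c_gold ≈ 2.02

At the golden rule, f'(k) = n + g + δ, so α·k^(α−1) = n + g + δ and k_gold = (α/(n + g + δ))^(1/(1−α)).
k_gold = (0.46/0.098)^(1/0.54) = 4.6939^1.8519 ≈ 17.5232
c_gold = f(k_gold) − (n + g + δ)·k_gold = 3.7330 − 0.098×17.5232 ≈ 2.0157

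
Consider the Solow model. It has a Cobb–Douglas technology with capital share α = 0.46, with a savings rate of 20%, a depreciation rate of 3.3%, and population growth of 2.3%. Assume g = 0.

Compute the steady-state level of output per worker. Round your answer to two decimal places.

Steady state requires s·f(k) = (n + δ)·k, i.e. s·k^α = (n + δ)·k.
Rearranging, k^(1−α) = s / (n + δ).
k^0.54 = 0.20 / (0.023 + 0.033) = 0.20 / 0.056 = 3.5714
k* = 3.5714^(1/0.54) ≈ 10.5627
y* = (k*)^α = 10.5627^0.46 ≈ 2.9576

y* = 2.96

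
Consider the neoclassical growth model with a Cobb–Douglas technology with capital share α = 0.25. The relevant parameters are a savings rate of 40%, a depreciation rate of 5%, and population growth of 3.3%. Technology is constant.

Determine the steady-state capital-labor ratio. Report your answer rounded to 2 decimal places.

k* = 8.14

At the steady state, Δk = 0, so s·k^α = (n + δ)·k.
Dividing both sides by k: k^(1−α) = s / (n + δ).
k^0.75 = 0.40 / (0.033 + 0.050) = 0.40 / 0.083 = 4.8193
k* = 4.8193^(1/0.75) ≈ 8.1404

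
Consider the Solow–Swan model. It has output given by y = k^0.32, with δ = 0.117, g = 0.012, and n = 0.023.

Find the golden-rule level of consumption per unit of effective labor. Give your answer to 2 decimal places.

c_gold ≈ 0.97

At the golden rule, f'(k) = n + g + δ, so α·k^(α−1) = n + g + δ and k_gold = (α/(n + g + δ))^(1/(1−α)).
k_gold = (0.32/0.152)^(1/0.68) = 2.1053^1.4706 ≈ 2.9886
c_gold = f(k_gold) − (n + g + δ)·k_gold = 1.4195 − 0.152×2.9886 ≈ 0.9652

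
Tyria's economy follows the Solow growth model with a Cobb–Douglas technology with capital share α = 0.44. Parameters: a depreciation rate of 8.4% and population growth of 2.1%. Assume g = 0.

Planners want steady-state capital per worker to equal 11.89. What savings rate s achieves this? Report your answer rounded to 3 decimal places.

s ≈ 0.420

At the steady state, Δk = 0, so s·k^α = (n + δ)·k.
So s / (n + δ) = (k*)^(1−α) = 11.89^0.56 = 4.0004.
Therefore s = 4.0004 × (n + δ) = 4.0004 × 0.105 = 0.4200.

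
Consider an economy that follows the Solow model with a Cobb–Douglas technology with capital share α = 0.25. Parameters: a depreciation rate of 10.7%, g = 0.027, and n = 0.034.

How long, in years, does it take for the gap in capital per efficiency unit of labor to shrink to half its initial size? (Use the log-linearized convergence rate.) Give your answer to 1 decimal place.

Near the steady state the convergence rate is λ = (1 − α)(n + g + δ).
λ = (1 − 0.25) × 0.168 = 0.75 × 0.168 = 0.1260
Half-life = ln 2 / λ = 0.6931 / 0.1260 ≈ 5.50 years

about 5.5 years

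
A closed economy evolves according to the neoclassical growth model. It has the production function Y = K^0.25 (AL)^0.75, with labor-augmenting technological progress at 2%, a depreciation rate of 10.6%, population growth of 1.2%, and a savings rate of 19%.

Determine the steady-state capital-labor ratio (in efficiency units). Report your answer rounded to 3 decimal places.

k* = 1.532

In steady state, investment equals break-even investment: s·k^α = (n + g + δ)·k.
Dividing both sides by k: k^(1−α) = s / (n + g + δ).
k^0.75 = 0.19 / (0.012 + 0.020 + 0.106) = 0.19 / 0.138 = 1.3768
k* = 1.3768^(1/0.75) ≈ 1.5317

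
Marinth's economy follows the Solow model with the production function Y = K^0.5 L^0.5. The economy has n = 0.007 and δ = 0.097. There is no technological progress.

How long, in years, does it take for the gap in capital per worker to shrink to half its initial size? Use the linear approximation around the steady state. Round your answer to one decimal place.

Near the steady state the convergence rate is λ = (1 − α)(n + δ).
λ = (1 − 0.5) × 0.104 = 0.5 × 0.104 = 0.0520
Half-life = ln 2 / λ = 0.6931 / 0.0520 ≈ 13.33 years

t_½ ≈ 13.3 years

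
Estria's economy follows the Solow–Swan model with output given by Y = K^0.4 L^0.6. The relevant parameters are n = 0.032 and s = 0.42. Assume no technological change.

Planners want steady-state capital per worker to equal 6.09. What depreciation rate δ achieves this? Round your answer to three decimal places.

δ ≈ 0.110

In steady state, investment equals break-even investment: s·k^α = (n + δ)·k.
So s / (n + δ) = (k*)^(1−α) = 6.09^0.6 = 2.9564.
Therefore n + δ = s / 2.9564 = 0.42 / 2.9564 = 0.1421, so δ = 0.1421 − 0.032 = 0.1101.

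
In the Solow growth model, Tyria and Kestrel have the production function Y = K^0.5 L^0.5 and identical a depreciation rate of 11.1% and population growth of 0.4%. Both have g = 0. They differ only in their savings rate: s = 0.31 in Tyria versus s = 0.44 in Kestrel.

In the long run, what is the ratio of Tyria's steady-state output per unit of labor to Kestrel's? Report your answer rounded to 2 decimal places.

Steady-state y* = [s/(n + δ)]^(α/(1−α)), so the ratio is [ (s_T/(n + δ)_T) / (s_K/(n + δ)_K) ]^1.
s_T/(n + δ)_T = 0.31/0.115 = 2.6957; s_K/(n + δ)_K = 0.44/0.115 = 3.8261.
Ratio = (2.6957/3.8261)^1 = 0.7046^1 ≈ 0.7046

y*_T / y*_K ≈ 0.70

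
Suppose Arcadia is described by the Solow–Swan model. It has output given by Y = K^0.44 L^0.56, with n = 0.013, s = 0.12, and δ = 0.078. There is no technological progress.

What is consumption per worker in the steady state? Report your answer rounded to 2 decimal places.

In steady state, investment equals break-even investment: s·k^α = (n + δ)·k.
Dividing both sides by k: k^(1−α) = s / (n + δ).
k^0.56 = 0.12 / (0.013 + 0.078) = 0.12 / 0.091 = 1.3187
k* = 1.3187^(1/0.56) ≈ 1.6389
y* = (k*)^α = 1.6389^0.44 ≈ 1.2428
c* = (1 − s)·y* = (1 − 0.12) × 1.2428 ≈ 1.0937

c* ≈ 1.09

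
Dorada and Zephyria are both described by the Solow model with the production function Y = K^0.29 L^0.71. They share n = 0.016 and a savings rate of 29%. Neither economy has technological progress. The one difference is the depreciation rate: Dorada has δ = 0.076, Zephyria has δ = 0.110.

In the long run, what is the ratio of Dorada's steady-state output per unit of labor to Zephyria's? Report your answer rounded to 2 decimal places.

Steady-state y* = [s/(n + δ)]^(α/(1−α)), so the ratio is [ (s_D/(n + δ)_D) / (s_Z/(n + δ)_Z) ]^0.4085.
s_D/(n + δ)_D = 0.29/0.092 = 3.1522; s_Z/(n + δ)_Z = 0.29/0.126 = 2.3016.
Ratio = (3.1522/2.3016)^0.4085 = 1.3696^0.4085 ≈ 1.1371

ratio ≈ 1.14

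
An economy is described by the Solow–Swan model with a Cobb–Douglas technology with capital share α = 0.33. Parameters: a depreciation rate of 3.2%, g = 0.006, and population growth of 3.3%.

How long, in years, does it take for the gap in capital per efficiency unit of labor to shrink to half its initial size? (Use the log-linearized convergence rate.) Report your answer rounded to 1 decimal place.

about 14.6 years

Near the steady state the convergence rate is λ = (1 − α)(n + g + δ).
λ = (1 − 0.33) × 0.071 = 0.67 × 0.071 = 0.04757
Half-life = ln 2 / λ = 0.6931 / 0.04757 ≈ 14.57 years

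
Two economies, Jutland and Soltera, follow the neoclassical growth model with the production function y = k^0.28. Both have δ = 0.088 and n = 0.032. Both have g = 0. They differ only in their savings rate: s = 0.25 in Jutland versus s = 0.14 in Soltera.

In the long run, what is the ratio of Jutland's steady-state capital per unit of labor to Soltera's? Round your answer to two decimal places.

Steady-state k* = [s/(n + δ)]^(1/(1−α)), so the ratio is [ (s_J/(n + δ)_J) / (s_S/(n + δ)_S) ]^1.3889.
s_J/(n + δ)_J = 0.25/0.120 = 2.0833; s_S/(n + δ)_S = 0.14/0.120 = 1.1667.
Ratio = (2.0833/1.1667)^1.3889 = 1.7856^1.3889 ≈ 2.2372

k*_J / k*_S ≈ 2.24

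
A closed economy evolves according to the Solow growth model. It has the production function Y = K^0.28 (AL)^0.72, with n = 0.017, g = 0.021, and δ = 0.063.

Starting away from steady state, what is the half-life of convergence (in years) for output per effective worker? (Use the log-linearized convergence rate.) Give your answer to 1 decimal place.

half-life ≈ 9.5 years

Near the steady state the convergence rate is λ = (1 − α)(n + g + δ).
λ = (1 − 0.28) × 0.101 = 0.72 × 0.101 = 0.07272
Half-life = ln 2 / λ = 0.6931 / 0.07272 ≈ 9.53 years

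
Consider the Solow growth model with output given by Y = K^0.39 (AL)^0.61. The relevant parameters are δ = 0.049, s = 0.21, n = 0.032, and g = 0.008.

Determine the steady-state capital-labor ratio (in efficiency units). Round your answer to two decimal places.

In steady state, investment equals break-even investment: s·k^α = (n + g + δ)·k.
Rearranging, k^(1−α) = s / (n + g + δ).
k^0.61 = 0.21 / (0.032 + 0.008 + 0.049) = 0.21 / 0.089 = 2.3596
k* = 2.3596^(1/0.61) ≈ 4.0852

k* = 4.09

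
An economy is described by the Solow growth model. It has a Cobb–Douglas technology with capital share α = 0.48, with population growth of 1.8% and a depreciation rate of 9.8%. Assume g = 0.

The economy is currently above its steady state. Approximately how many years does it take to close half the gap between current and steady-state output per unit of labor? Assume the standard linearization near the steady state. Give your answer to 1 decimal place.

Near the steady state the convergence rate is λ = (1 − α)(n + δ).
λ = (1 − 0.48) × 0.116 = 0.52 × 0.116 = 0.06032
Half-life = ln 2 / λ = 0.6931 / 0.06032 ≈ 11.49 years

t_½ ≈ 11.5 years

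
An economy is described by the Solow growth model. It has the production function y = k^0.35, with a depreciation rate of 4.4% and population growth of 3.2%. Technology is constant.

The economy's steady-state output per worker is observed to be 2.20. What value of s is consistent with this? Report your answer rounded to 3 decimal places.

In steady state, investment equals break-even investment: s·k^α = (n + δ)·k.
Since y* = [s/(n + δ)]^(α/(1−α)), we have s/(n + δ) = (y*)^((1−α)/α) = 2.20^1.8571 = 4.3243.
Therefore s = 4.3243 × (n + δ) = 4.3243 × 0.076 = 0.3286.

s ≈ 0.329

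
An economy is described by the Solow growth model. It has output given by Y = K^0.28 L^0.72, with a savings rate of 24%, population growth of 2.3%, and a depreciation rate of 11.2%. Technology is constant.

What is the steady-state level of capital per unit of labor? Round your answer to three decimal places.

k* ≈ 2.224

At the steady state, Δk = 0, so s·k^α = (n + δ)·k.
Rearranging, k^(1−α) = s / (n + δ).
k^0.72 = 0.24 / (0.023 + 0.112) = 0.24 / 0.135 = 1.7778
k* = 1.7778^(1/0.72) ≈ 2.2236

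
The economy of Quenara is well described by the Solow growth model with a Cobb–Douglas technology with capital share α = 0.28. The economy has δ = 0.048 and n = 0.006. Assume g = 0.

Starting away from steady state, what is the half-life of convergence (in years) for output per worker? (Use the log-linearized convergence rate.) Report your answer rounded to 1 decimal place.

t_½ ≈ 17.8 years

Near the steady state the convergence rate is λ = (1 − α)(n + δ).
λ = (1 − 0.28) × 0.054 = 0.72 × 0.054 = 0.03888
Half-life = ln 2 / λ = 0.6931 / 0.03888 ≈ 17.83 years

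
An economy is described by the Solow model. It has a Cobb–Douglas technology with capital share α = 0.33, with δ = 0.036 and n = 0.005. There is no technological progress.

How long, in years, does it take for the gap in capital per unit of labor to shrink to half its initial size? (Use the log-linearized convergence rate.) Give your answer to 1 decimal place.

Near the steady state the convergence rate is λ = (1 − α)(n + δ).
λ = (1 − 0.33) × 0.041 = 0.67 × 0.041 = 0.02747
Half-life = ln 2 / λ = 0.6931 / 0.02747 ≈ 25.23 years

t_½ ≈ 25.2 years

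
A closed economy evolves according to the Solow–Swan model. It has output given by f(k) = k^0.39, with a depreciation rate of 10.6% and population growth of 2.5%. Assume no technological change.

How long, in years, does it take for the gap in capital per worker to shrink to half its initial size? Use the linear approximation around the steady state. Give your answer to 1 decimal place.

t_½ ≈ 8.7 years

Near the steady state the convergence rate is λ = (1 − α)(n + δ).
λ = (1 − 0.39) × 0.131 = 0.61 × 0.131 = 0.07991
Half-life = ln 2 / λ = 0.6931 / 0.07991 ≈ 8.67 years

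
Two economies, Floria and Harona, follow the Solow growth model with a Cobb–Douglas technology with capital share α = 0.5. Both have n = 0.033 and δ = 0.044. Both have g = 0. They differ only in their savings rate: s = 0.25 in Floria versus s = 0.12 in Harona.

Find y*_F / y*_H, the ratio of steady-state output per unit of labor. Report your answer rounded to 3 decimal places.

ratio ≈ 2.083

Steady-state y* = [s/(n + δ)]^(α/(1−α)), so the ratio is [ (s_F/(n + δ)_F) / (s_H/(n + δ)_H) ]^1.
s_F/(n + δ)_F = 0.25/0.077 = 3.2468; s_H/(n + δ)_H = 0.12/0.077 = 1.5584.
Ratio = (3.2468/1.5584)^1 = 2.0834^1 ≈ 2.0834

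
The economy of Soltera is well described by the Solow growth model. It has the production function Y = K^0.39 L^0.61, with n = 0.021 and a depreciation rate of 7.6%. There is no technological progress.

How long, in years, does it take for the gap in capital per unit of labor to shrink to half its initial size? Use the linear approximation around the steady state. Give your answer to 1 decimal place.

t_½ ≈ 11.7 years

Near the steady state the convergence rate is λ = (1 − α)(n + δ).
λ = (1 − 0.39) × 0.097 = 0.61 × 0.097 = 0.05917
Half-life = ln 2 / λ = 0.6931 / 0.05917 ≈ 11.71 years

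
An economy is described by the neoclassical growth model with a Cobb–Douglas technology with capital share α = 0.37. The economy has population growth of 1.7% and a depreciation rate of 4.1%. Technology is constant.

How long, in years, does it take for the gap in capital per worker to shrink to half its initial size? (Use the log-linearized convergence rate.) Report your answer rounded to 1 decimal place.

half-life ≈ 19.0 years

Near the steady state the convergence rate is λ = (1 − α)(n + δ).
λ = (1 − 0.37) × 0.058 = 0.63 × 0.058 = 0.03654
Half-life = ln 2 / λ = 0.6931 / 0.03654 ≈ 18.97 years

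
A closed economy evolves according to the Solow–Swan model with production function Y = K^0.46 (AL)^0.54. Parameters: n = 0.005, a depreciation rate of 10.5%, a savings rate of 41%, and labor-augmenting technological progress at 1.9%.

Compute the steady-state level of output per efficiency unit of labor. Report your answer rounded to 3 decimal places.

At the steady state, Δk = 0, so s·k^α = (n + g + δ)·k.
Dividing both sides by k: k^(1−α) = s / (n + g + δ).
k^0.54 = 0.41 / (0.005 + 0.019 + 0.105) = 0.41 / 0.129 = 3.1783
k* = 3.1783^(1/0.54) ≈ 8.5112
y* = (k*)^α = 8.5112^0.46 ≈ 2.6779

y* ≈ 2.678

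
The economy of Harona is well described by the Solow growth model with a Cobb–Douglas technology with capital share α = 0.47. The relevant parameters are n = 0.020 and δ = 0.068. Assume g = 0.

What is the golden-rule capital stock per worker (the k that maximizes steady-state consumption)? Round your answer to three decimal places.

k_gold ≈ 23.597

The golden rule sets f'(k) = n + δ, i.e. α·k^(α−1) = n + δ.
So k^(1−α) = α / (n + δ) = 0.47 / 0.088 = 5.3409.
k_gold = 5.3409^(1/0.53) ≈ 23.5970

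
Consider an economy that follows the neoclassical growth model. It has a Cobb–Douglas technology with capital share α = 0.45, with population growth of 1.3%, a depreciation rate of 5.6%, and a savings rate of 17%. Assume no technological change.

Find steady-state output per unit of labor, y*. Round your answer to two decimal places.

y* = 2.09

In steady state, investment equals break-even investment: s·k^α = (n + δ)·k.
Dividing both sides by k: k^(1−α) = s / (n + δ).
k^0.55 = 0.17 / (0.013 + 0.056) = 0.17 / 0.069 = 2.4638
k* = 2.4638^(1/0.55) ≈ 5.1524
y* = (k*)^α = 5.1524^0.45 ≈ 2.0912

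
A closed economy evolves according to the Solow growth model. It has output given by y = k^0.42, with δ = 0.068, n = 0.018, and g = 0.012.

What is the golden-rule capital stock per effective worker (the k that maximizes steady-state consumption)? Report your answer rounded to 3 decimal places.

The golden rule sets f'(k) = n + g + δ, i.e. α·k^(α−1) = n + g + δ.
So k^(1−α) = α / (n + g + δ) = 0.42 / 0.098 = 4.2857.
k_gold = 4.2857^(1/0.58) ≈ 12.2940

k_gold ≈ 12.294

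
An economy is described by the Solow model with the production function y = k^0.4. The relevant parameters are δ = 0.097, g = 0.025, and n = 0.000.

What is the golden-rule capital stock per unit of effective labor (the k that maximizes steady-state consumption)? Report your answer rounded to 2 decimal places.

The golden rule sets f'(k) = n + g + δ, i.e. α·k^(α−1) = n + g + δ.
So k^(1−α) = α / (n + g + δ) = 0.4 / 0.122 = 3.2787.
k_gold = 3.2787^(1/0.6) ≈ 7.2361

k_gold ≈ 7.24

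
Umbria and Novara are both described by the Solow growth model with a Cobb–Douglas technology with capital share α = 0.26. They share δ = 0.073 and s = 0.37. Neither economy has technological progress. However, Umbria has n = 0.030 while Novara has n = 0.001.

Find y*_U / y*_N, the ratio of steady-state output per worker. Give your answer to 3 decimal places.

ratio ≈ 0.890

Steady-state y* = [s/(n + δ)]^(α/(1−α)), so the ratio is [ (s_U/(n + δ)_U) / (s_N/(n + δ)_N) ]^0.3514.
s_U/(n + δ)_U = 0.37/0.103 = 3.5922; s_N/(n + δ)_N = 0.37/0.074 = 5.0000.
Ratio = (3.5922/5.0000)^0.3514 = 0.7184^0.3514 ≈ 0.8903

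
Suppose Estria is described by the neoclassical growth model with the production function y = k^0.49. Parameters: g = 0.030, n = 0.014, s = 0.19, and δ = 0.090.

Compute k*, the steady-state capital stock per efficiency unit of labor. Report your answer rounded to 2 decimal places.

k* = 1.98

At the steady state, Δk = 0, so s·k^α = (n + g + δ)·k.
Rearranging, k^(1−α) = s / (n + g + δ).
k^0.51 = 0.19 / (0.014 + 0.030 + 0.090) = 0.19 / 0.134 = 1.4179
k* = 1.4179^(1/0.51) ≈ 1.9831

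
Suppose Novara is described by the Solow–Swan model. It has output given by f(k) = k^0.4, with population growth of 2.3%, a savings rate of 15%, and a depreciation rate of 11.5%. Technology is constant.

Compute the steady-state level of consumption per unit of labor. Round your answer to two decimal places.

c* ≈ 0.90

Steady state requires s·f(k) = (n + δ)·k, i.e. s·k^α = (n + δ)·k.
Dividing both sides by k: k^(1−α) = s / (n + δ).
k^0.6 = 0.15 / (0.023 + 0.115) = 0.15 / 0.138 = 1.0870
k* = 1.0870^(1/0.6) ≈ 1.1492
y* = (k*)^α = 1.1492^0.4 ≈ 1.0572
c* = (1 − s)·y* = (1 − 0.15) × 1.0572 ≈ 0.8986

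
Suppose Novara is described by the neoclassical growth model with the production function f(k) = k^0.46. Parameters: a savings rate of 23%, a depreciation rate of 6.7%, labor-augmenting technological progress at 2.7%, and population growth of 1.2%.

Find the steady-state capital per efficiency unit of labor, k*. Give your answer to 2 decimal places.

At the steady state, Δk = 0, so s·k^α = (n + g + δ)·k.
Dividing both sides by k: k^(1−α) = s / (n + g + δ).
k^0.54 = 0.23 / (0.012 + 0.027 + 0.067) = 0.23 / 0.106 = 2.1698
k* = 2.1698^(1/0.54) ≈ 4.1976

k* ≈ 4.20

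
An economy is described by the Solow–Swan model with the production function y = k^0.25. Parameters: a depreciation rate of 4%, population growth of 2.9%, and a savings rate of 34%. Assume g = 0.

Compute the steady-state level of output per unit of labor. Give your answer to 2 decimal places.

Steady state requires s·f(k) = (n + δ)·k, i.e. s·k^α = (n + δ)·k.
Rearranging, k^(1−α) = s / (n + δ).
k^0.75 = 0.34 / (0.029 + 0.040) = 0.34 / 0.069 = 4.9275
k* = 4.9275^(1/0.75) ≈ 8.3850
y* = (k*)^α = 8.3850^0.25 ≈ 1.7017

y* = 1.70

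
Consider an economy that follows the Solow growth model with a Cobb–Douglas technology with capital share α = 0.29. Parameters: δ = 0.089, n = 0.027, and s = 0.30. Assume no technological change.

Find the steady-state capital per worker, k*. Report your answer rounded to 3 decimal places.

In steady state, investment equals break-even investment: s·k^α = (n + δ)·k.
Dividing both sides by k: k^(1−α) = s / (n + δ).
k^0.71 = 0.30 / (0.027 + 0.089) = 0.30 / 0.116 = 2.5862
k* = 2.5862^(1/0.71) ≈ 3.8125

k* = 3.813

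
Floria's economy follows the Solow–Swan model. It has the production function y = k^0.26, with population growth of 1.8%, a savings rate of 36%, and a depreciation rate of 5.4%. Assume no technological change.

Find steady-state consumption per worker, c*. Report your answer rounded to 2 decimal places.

In steady state, investment equals break-even investment: s·k^α = (n + δ)·k.
Dividing both sides by k: k^(1−α) = s / (n + δ).
k^0.74 = 0.36 / (0.018 + 0.054) = 0.36 / 0.072 = 5.0000
k* = 5.0000^(1/0.74) ≈ 8.8014
y* = (k*)^α = 8.8014^0.26 ≈ 1.7603
c* = (1 − s)·y* = (1 − 0.36) × 1.7603 ≈ 1.1266

c* = 1.13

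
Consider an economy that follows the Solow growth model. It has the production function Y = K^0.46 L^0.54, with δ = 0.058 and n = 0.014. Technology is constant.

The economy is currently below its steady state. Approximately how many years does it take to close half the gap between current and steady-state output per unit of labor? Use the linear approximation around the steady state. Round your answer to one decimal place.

Near the steady state the convergence rate is λ = (1 − α)(n + δ).
λ = (1 − 0.46) × 0.072 = 0.54 × 0.072 = 0.03888
Half-life = ln 2 / λ = 0.6931 / 0.03888 ≈ 17.83 years

t_½ ≈ 17.8 years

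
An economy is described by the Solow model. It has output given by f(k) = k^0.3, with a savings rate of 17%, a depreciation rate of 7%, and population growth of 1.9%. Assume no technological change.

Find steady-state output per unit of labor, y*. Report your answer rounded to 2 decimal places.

y* ≈ 1.32

In steady state, investment equals break-even investment: s·k^α = (n + δ)·k.
Rearranging, k^(1−α) = s / (n + δ).
k^0.7 = 0.17 / (0.019 + 0.070) = 0.17 / 0.089 = 1.9101
k* = 1.9101^(1/0.7) ≈ 2.5206
y* = (k*)^α = 2.5206^0.3 ≈ 1.3196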